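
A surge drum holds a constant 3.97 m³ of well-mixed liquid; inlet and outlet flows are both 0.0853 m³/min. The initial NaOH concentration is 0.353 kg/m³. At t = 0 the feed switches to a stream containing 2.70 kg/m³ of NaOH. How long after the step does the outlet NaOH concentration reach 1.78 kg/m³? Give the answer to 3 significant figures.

43.6 min

Unsteady species balance (constant V, well mixed): V dC/dt = Q(C_in − C), so τ = V/Q = 46.542 min.
C(t) = C_in + (C₀ − C_in) e^(−t/τ). Set C = 1.78 and solve for t:
e^(−t/τ) = (C − C_in)/(C₀ − C_in) = (1.78 − 2.70)/(0.353 − 2.70) = 0.39199
t = −τ ln(…) = 46.542 × 0.93652 = 43.587 min.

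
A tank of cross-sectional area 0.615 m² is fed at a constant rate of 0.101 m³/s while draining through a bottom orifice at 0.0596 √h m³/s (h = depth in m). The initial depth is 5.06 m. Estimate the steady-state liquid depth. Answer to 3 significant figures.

2.87 m

Unsteady balance on liquid volume: A dh/dt = Q_in − 0.0596 √h. At steady state dh/dt = 0:
Q_in = 0.0596 √h_ss ⇒ √h_ss = 0.101/0.0596 = 1.6946.
h_ss = 1.6946² = 2.8718 m. (Since h₀ = 5.06 m > h_ss, the level will fall toward this value.)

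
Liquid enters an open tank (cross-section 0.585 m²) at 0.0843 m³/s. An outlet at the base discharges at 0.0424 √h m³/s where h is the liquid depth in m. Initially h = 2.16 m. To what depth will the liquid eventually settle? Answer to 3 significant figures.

A dh/dt = Q_in − 0.0424 √h. Steady state requires inflow = outflow:
Q_in = 0.0424 √h_ss ⇒ √h_ss = 0.0843/0.0424 = 1.9882.
h_ss = 1.9882² = 3.9530 m. (Since h₀ = 2.16 m < h_ss, the level will rise toward this value.)

3.95 m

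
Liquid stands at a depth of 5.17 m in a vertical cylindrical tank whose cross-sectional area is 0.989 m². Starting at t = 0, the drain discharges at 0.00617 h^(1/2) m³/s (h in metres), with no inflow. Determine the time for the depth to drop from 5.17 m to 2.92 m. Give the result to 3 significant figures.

181 s

A dh/dt = −Q_out = −0.00617 √h.
∫ h^(−1/2) dh = −(0.00617/A) ∫ dt, giving 2√h = 2√h₀ − (0.00617/A) t.
t = 2A(√h₀ − √h)/0.00617 = 2·0.989·(√5.17 − √2.92)/0.00617
  = 1.9780 × (2.2738 − 1.7088) / 0.00617 = 181.12 s.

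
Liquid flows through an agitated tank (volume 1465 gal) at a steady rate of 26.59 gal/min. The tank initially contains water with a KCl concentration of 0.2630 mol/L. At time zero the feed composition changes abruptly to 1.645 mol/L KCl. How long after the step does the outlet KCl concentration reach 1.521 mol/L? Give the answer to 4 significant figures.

132.8 min

Unsteady species balance (constant V, well mixed): V dC/dt = Q(C_in − C), so τ = V/Q = 55.0959 min.
C(t) = C_in + (C₀ − C_in) e^(−t/τ). Set C = 1.521 and solve for t:
e^(−t/τ) = (C − C_in)/(C₀ − C_in) = (1.521 − 1.645)/(0.2630 − 1.645) = 0.0897250
t = −τ ln(…) = 55.0959 × 2.41101 = 132.837 min.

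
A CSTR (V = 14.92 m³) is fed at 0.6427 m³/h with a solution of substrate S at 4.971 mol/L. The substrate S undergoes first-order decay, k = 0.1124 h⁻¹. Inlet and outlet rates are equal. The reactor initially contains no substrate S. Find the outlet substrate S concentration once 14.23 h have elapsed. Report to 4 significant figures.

Accumulation = in − out − consumed: V dC/dt = Q C_in − Q C − k V C.
This is linear with rate a = Q/V + k = 0.155476 h⁻¹.
C_ss = Q C_in/(Q + kV) = 1.37727 mol/L; C(t) = C_ss + (C₀ − C_ss) e^(−a t).
C(14.23) = 1.37727 + (-1.37727)·e^(−0.155476·14.23) = 1.37727 + (-1.37727)·0.109434 = 1.22655 mol/L.

1.227 mol/L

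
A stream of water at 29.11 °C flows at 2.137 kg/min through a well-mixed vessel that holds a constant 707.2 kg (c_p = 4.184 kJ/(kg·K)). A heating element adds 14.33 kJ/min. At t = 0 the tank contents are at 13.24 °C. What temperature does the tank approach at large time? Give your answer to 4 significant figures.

30.71 °C

M c_p dT/dt = ṁ c_p (T_in − T) + Q̇.
At steady state dT/dt = 0 ⇒ T_ss = T_in + Q̇/(ṁ c_p) = 29.11 + 14.33/(2.137·4.184) = 30.7127 °C.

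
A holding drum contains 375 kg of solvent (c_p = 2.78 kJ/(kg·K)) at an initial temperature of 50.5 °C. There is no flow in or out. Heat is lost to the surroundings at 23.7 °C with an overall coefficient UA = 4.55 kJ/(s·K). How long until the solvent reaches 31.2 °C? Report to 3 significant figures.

292 s

M c_p dT/dt = −UA(T − T_amb).
τ = M c_p/UA = 229.12 s; T_ss = T_amb = 23.700 °C.
T(t) = T_ss + (T₀ − T_ss)e^(−t/τ); set T = 31.2:
t = −τ ln[(T − T_ss)/(T₀ − T_ss)] = −229.12 · ln(0.27985) = 291.79 s.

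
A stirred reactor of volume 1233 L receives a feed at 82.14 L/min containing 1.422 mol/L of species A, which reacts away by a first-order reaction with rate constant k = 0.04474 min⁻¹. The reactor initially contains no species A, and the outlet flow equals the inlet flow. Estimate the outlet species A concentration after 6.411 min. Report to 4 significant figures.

V dC/dt = Q(C_in − C) − k V C.
This is linear with rate a = Q/V + k = 0.111358 min⁻¹.
C_ss = Q C_in/(Q + kV) = 0.850687 mol/L; C(t) = C_ss + (C₀ − C_ss) e^(−a t).
C(6.411) = 0.850687 + (-0.850687)·e^(−0.111358·6.411) = 0.850687 + (-0.850687)·0.489723 = 0.434086 mol/L.

0.4341 mol/L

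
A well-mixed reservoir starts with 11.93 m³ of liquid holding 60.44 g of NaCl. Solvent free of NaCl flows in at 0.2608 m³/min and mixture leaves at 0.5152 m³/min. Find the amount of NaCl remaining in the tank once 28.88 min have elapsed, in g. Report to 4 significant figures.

Let m(t) be the amount of NaCl. Volume: V(t) = V₀ + (Q_in − Q_out) t = 11.93 − 0.254400 t; V(28.88) = 4.58293 m³.
Species balance (pure solvent in): dm/dt = −Q_out · m/V(t).
dm/m = −Q_out dt/(V₀ − 0.254400 t); integrating gives ln(m/m₀) = −(Q_out/(Q_in−Q_out)) ln(V/V₀).
m = m₀ (V₀/V)^(Q_out/(Q_in−Q_out)) = 60.44 × (11.93/4.58293)^(-2.02516) = 8.70717 g.

8.707 g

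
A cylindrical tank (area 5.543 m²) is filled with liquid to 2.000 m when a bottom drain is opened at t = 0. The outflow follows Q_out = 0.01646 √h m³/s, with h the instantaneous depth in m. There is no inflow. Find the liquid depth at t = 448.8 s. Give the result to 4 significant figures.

0.5593 m

With no inflow, A dh/dt = −0.01646 √h.
Separate and integrate: 2(√h − √h₀) = −(0.01646/A) t.
√h = √2.000 − 0.01646·448.8/(2·5.543) = 1.41421 − 0.666358 = 0.747855.
h = 0.747855² = 0.559288 m.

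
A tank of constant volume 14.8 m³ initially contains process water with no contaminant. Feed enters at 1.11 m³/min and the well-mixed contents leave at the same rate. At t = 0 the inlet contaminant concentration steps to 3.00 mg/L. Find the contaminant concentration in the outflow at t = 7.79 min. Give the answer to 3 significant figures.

Mass balance on the solute (V constant): V dC/dt = Q(C_in − C).
Time constant τ = V/Q = 14.8/1.11 = 13.333 min.
This is linear first-order; C(t) = C_in + (C₀ − C_in) e^(−t/τ).
C(7.79) = 3.00 + (0 − 3.00)·e^(−7.79/13.333) = 3.00 + (-3.0000)·0.55752 = 1.3274 mg/L.

1.33 mg/L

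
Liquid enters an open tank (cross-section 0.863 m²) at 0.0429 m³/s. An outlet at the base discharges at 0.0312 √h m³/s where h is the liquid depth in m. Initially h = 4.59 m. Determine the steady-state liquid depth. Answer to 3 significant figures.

Level balance: A dh/dt = 0.0429 − 0.0312 √h. Setting dh/dt = 0:
Q_in = 0.0312 √h_ss ⇒ √h_ss = 0.0429/0.0312 = 1.3750.
h_ss = 1.3750² = 1.8906 m. (Since h₀ = 4.59 m > h_ss, the level will fall toward this value.)

1.89 m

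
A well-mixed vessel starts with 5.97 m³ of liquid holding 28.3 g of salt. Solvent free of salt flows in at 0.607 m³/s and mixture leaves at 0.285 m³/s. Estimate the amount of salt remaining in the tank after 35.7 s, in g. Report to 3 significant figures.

Let m(t) be the amount of salt. Volume: V(t) = V₀ + (Q_in − Q_out) t = 5.97 + 0.32200 t; V(35.7) = 17.465 m³.
No salt enters, so dm/dt = −Q_out · (m/V).
Separate: dm/m = −Q_out dt/V(t) ⇒ ln(m/m₀) = −(Q_out/(Q_in−Q_out)) ln(V/V₀).
m = m₀ (V₀/V)^(Q_out/(Q_in−Q_out)) = 28.3 × (5.97/17.465)^(0.88509) = 10.943 g.

10.9 g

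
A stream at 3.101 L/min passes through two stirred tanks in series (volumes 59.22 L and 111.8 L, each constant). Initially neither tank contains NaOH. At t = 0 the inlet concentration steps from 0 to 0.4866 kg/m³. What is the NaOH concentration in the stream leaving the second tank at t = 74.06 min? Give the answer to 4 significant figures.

Each tank obeys Vᵢ dCᵢ/dt = Q(Cᵢ₋₁ − Cᵢ), so τᵢ = Vᵢ/Q.
τ₁ = 59.22/3.101 = 19.0971 min; τ₂ = 111.8/3.101 = 36.0529 min.
Solving the cascade with C₁(0)=C₂(0)=0 gives C₂(t) = C_in[1 − (τ₁ e^(−t/τ₁) − τ₂ e^(−t/τ₂))/(τ₁ − τ₂)].
At t = 74.06: e^(−t/τ₁) = 0.0206905, e^(−t/τ₂) = 0.128195.
C₂ = 0.4866·[1 − (19.0971·0.0206905 − 36.0529·0.128195)/(-16.9558)] = 0.4866·0.750725 = 0.365303 kg/m³.

0.3653 kg/m³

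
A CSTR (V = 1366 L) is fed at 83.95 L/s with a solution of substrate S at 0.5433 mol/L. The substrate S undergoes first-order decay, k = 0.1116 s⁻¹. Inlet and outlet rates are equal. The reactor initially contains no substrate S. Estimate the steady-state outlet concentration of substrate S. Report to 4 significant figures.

0.1929 mol/L

Species balance: V dC/dt = Q C_in − Q C − k V C.
At steady state: 0 = Q C_in − (Q + kV) C_ss, so C_ss = Q C_in/(Q + kV).
C_ss = 83.95·0.5433/(83.95 + 0.1116·1366) = 45.6100/236.396 = 0.192939 mol/L.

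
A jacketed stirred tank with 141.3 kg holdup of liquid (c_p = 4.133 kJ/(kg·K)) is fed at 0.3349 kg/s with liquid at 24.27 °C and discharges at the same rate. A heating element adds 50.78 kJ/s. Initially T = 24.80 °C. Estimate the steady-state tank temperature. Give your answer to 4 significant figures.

60.96 °C

M c_p dT/dt = ṁ c_p (T_in − T) + Q̇.
At steady state dT/dt = 0 ⇒ T_ss = T_in + Q̇/(ṁ c_p) = 24.27 + 50.78/(0.3349·4.133) = 60.9570 °C.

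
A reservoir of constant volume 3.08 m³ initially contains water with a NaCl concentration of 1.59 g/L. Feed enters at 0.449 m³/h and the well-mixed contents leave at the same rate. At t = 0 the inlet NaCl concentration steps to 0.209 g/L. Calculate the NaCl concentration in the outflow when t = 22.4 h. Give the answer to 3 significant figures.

Mass balance on the solute (V constant): V dC/dt = Q(C_in − C).
Rewrite as dC/dt + C/τ = C_in/τ, τ = V/Q = 6.8597 h.
C approaches C_in exponentially: C(t) = C_in + (C₀ − C_in) e^(−t/τ).
C(22.4) = 0.209 + (1.59 − 0.209)·e^(−22.4/6.8597) = 0.209 + (1.3810)·0.038180 = 0.26173 g/L.

0.262 g/L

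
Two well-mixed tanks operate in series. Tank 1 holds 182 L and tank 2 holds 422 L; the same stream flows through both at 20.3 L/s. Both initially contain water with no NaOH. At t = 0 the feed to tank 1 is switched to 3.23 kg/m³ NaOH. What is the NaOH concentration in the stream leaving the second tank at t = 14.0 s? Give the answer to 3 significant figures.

0.848 kg/m³

Each tank obeys Vᵢ dCᵢ/dt = Q(Cᵢ₋₁ − Cᵢ), so τᵢ = Vᵢ/Q.
τ₁ = 182/20.3 = 8.9655 s; τ₂ = 422/20.3 = 20.788 s.
Solving the cascade with C₁(0)=C₂(0)=0 gives C₂(t) = C_in[1 − (τ₁ e^(−t/τ₁) − τ₂ e^(−t/τ₂))/(τ₁ − τ₂)].
At t = 14.0: e^(−t/τ₁) = 0.20981, e^(−t/τ₂) = 0.50994.
C₂ = 3.23·[1 − (8.9655·0.20981 − 20.788·0.50994)/(-11.823)] = 3.23·0.26246 = 0.84775 kg/m³.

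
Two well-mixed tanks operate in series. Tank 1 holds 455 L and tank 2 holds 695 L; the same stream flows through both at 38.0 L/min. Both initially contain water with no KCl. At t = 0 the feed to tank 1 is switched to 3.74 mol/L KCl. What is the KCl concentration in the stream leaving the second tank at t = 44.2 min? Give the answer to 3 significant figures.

Species balance on tank i: dCᵢ/dt = (Cᵢ₋₁ − Cᵢ)/τᵢ with τᵢ = Vᵢ/Q.
τ₁ = 455/38.0 = 11.974 min; τ₂ = 695/38.0 = 18.289 min.
Solving the cascade with C₁(0)=C₂(0)=0 gives C₂(t) = C_in[1 − (τ₁ e^(−t/τ₁) − τ₂ e^(−t/τ₂))/(τ₁ − τ₂)].
At t = 44.2: e^(−t/τ₁) = 0.024936, e^(−t/τ₂) = 0.089216.
C₂ = 3.74·[1 − (11.974·0.024936 − 18.289·0.089216)/(-6.3158)] = 3.74·0.78892 = 2.9506 mol/L.

2.95 mol/L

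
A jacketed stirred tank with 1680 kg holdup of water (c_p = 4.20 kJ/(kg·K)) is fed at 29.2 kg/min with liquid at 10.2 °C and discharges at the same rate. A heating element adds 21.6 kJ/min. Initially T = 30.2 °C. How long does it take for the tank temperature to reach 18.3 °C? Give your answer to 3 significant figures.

Heat balance on the well-mixed liquid: M c_p dT/dt = ṁ c_p (T_in − T) + 21.6.
τ = M/ṁ = 57.534 min; T_ss = T_in + Q̇/(ṁ c_p) = 10.376 °C.
T(t) = T_ss + (T₀ − T_ss) e^(−t/τ). Set T = 18.3:
e^(−t/τ) = (18.3 − 10.376)/(30.2 − 10.376) = 0.39971
t = −57.534 · ln(0.39971) = 52.759 min.

52.8 min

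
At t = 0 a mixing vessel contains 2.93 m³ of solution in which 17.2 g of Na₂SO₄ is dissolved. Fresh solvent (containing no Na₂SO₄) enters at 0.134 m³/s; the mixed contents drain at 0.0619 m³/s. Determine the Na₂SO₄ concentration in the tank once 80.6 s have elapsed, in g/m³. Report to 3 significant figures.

Let m(t) be the amount of Na₂SO₄. Volume: V(t) = V₀ + (Q_in − Q_out) t = 2.93 + 0.072100 t; V(80.6) = 8.7413 m³.
Species balance (pure solvent in): dm/dt = −Q_out · m/V(t).
dm/m = −Q_out dt/(V₀ + 0.072100 t); integrating gives ln(m/m₀) = −(Q_out/(Q_in−Q_out)) ln(V/V₀).
m = m₀ (V₀/V)^(Q_out/(Q_in−Q_out)) = 17.2 × (2.93/8.7413)^(0.85853) = 6.7294 g.
C = m/V = 6.7294/8.7413 = 0.76985 g/m³.

0.770 g/m³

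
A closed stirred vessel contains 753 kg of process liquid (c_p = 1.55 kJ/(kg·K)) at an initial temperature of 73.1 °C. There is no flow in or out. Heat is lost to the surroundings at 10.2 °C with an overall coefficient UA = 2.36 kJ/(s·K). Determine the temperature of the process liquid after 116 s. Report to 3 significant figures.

M c_p dT/dt = −UA(T − T_amb).
dT/dt = (T_ss − T)/τ with T_ss = T_amb = 10.200 °C, τ = M c_p/UA = 753·1.55/2.36 = 494.56 s.
Solution: T(t) = T_ss + (T₀ − T_ss) e^(−t/τ).
T(116) = 10.200 + (62.900)·0.79092 = 59.949 °C.

59.9 °C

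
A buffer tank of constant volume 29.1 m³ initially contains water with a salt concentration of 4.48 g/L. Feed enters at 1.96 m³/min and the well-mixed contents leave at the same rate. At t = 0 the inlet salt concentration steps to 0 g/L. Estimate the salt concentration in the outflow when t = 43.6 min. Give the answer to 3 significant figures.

0.238 g/L

Mass balance on the solute (V constant): V dC/dt = Q(C_in − C).
Time constant τ = V/Q = 29.1/1.96 = 14.847 min.
Integrating: C(t) = C_in + (C₀ − C_in) e^(−t/τ).
C(43.6) = 0 + (4.48 − 0)·e^(−43.6/14.847) = 0 + (4.4800)·0.053044 = 0.23764 g/L.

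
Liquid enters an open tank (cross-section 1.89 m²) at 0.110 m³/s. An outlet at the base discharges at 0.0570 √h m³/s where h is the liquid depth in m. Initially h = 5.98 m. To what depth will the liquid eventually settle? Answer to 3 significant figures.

Mass balance (ρ constant): A dh/dt = Q_in − 0.0570 √h. At steady state dh/dt = 0:
Q_in = 0.0570 √h_ss ⇒ √h_ss = 0.110/0.0570 = 1.9298.
h_ss = 1.9298² = 3.7242 m. (Since h₀ = 5.98 m > h_ss, the level will fall toward this value.)

3.72 m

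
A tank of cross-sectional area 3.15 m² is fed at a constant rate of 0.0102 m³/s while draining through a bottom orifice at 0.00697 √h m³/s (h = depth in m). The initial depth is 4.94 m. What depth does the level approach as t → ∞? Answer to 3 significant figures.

Level balance: A dh/dt = 0.0102 − 0.00697 √h. Setting dh/dt = 0:
Q_in = 0.00697 √h_ss ⇒ √h_ss = 0.0102/0.00697 = 1.4634.
h_ss = 1.4634² = 2.1416 m. (Since h₀ = 4.94 m > h_ss, the level will fall toward this value.)

2.14 m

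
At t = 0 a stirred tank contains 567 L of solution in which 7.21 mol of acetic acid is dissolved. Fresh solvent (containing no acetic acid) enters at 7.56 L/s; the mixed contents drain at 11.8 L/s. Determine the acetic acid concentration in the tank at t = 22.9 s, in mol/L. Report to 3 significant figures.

Total volume: dV/dt = Q_in − Q_out = -4.2400 L/s, so V(t) = 567 − 4.2400 t and V(22.9) = 469.90 L.
Solute balance: dm/dt = 0 − Q_out C = −Q_out m/V(t).
Separate: dm/m = −Q_out dt/V(t) ⇒ ln(m/m₀) = −(Q_out/(Q_in−Q_out)) ln(V/V₀).
m = m₀ (V₀/V)^(Q_out/(Q_in−Q_out)) = 7.21 × (567/469.90)^(-2.7830) = 4.2748 mol.
C = m/V = 4.2748/469.90 = 0.0090971 mol/L.

0.00910 mol/L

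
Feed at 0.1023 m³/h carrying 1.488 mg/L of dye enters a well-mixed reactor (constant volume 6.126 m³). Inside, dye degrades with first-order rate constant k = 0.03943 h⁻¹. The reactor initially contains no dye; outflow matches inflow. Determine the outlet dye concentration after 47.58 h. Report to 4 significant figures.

0.4121 mg/L

Accumulation = in − out − consumed: V dC/dt = Q C_in − Q C − k V C.
dC/dt = (Q/V) C_in − (Q/V + k) C; effective rate a = Q/V + k = 0.0166993 + 0.03943 = 0.0561293 h⁻¹.
C_ss = Q C_in/(Q + kV) = 0.442702 mg/L; C(t) = C_ss + (C₀ − C_ss) e^(−a t).
C(47.58) = 0.442702 + (-0.442702)·e^(−0.0561293·47.58) = 0.442702 + (-0.442702)·0.0692084 = 0.412064 mg/L.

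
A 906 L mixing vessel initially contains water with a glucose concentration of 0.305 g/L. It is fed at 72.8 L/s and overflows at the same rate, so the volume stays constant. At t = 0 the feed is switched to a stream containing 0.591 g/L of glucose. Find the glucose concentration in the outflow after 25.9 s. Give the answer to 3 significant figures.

Unsteady species balance (constant V, well mixed): V dC/dt = Q(C_in − C).
So dC/dt = (C_in − C)/τ with τ = V/Q = 906/72.8 = 12.445 s.
C approaches C_in exponentially: C(t) = C_in + (C₀ − C_in) e^(−t/τ).
C(25.9) = 0.591 + (0.305 − 0.591)·e^(−25.9/12.445) = 0.591 + (-0.28600)·0.12479 = 0.55531 g/L.

0.555 g/L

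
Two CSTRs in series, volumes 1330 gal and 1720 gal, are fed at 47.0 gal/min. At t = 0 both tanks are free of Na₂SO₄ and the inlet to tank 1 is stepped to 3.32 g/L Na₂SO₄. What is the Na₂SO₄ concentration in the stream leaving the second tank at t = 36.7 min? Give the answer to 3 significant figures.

1.04 g/L

Each tank obeys Vᵢ dCᵢ/dt = Q(Cᵢ₋₁ − Cᵢ), so τᵢ = Vᵢ/Q.
τ₁ = 1330/47.0 = 28.298 min; τ₂ = 1720/47.0 = 36.596 min.
Tank 1: C₁ = C_in(1 − e^(−t/τ₁)). Tank 2 (τ₁ ≠ τ₂): C₂ = C_in[1 − (τ₁ e^(−t/τ₁) − τ₂ e^(−t/τ₂))/(τ₁ − τ₂)].
At t = 36.7: e^(−t/τ₁) = 0.27337, e^(−t/τ₂) = 0.36683.
C₂ = 3.32·[1 − (28.298·0.27337 − 36.596·0.36683)/(-8.2979)] = 3.32·0.31445 = 1.0440 g/L.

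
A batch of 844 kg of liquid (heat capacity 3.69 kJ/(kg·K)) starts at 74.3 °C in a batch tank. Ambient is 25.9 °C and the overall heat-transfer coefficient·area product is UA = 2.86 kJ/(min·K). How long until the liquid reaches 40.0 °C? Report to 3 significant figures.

Energy balance: M c_p dT/dt = −UA(T − T_amb).
τ = M c_p/UA = 1088.9 min; T_ss = T_amb = 25.900 °C.
T(t) = T_ss + (T₀ − T_ss)e^(−t/τ); set T = 40.0:
t = −τ ln[(T − T_ss)/(T₀ − T_ss)] = −1088.9 · ln(0.29132) = 1343.0 min.

1340 min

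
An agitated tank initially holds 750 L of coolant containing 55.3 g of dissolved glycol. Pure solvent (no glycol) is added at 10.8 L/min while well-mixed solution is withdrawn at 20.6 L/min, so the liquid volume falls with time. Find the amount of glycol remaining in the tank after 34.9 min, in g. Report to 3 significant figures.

15.4 g

Total volume: dV/dt = Q_in − Q_out = -9.8000 L/min, so V(t) = 750 − 9.8000 t and V(34.9) = 407.98 L.
No glycol enters, so dm/dt = −Q_out · (m/V).
dm/m = −Q_out dt/(V₀ − 9.8000 t); integrating gives ln(m/m₀) = −(Q_out/(Q_in−Q_out)) ln(V/V₀).
m = m₀ (V₀/V)^(Q_out/(Q_in−Q_out)) = 55.3 × (750/407.98)^(-2.1020) = 15.378 g.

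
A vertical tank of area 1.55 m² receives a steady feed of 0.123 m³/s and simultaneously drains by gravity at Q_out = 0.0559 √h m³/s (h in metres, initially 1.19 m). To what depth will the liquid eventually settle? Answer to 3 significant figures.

4.84 m

Accumulation of liquid (constant cross-section A): A dh/dt = Q_in − 0.0559 √h. At steady state dh/dt = 0:
Q_in = 0.0559 √h_ss ⇒ √h_ss = 0.123/0.0559 = 2.2004.
h_ss = 2.2004² = 4.8416 m. (Since h₀ = 1.19 m < h_ss, the level will rise toward this value.)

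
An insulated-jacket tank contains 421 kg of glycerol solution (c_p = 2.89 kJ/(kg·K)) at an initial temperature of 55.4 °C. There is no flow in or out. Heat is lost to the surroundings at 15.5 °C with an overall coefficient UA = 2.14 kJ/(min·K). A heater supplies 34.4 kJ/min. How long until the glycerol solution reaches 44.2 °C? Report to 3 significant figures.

First-law balance (no shaft work): M c_p dT/dt = −UA(T − T_amb) + Q̇.
τ = M c_p/UA = 568.55 min; T_ss = T_amb + Q̇/UA = 15.5 + 34.4/2.14 = 31.575 °C.
T(t) = T_ss + (T₀ − T_ss)e^(−t/τ); set T = 44.2:
t = −τ ln[(T − T_ss)/(T₀ − T_ss)] = −568.55 · ln(0.52991) = 361.05 min.

361 min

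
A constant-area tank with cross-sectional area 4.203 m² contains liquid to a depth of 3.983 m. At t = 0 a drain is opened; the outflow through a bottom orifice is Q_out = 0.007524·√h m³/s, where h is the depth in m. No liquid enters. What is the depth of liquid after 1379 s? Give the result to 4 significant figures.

0.5798 m

Unsteady balance on liquid volume: A dh/dt = −0.007524 √h.
This is separable: 2 d(√h)/dt = −0.007524/A, so √h = √h₀ − (0.007524/(2A)) t.
√h = √3.983 − 0.007524·1379/(2·4.203) = 1.99575 − 1.23431 = 0.761437.
h = 0.761437² = 0.579786 m.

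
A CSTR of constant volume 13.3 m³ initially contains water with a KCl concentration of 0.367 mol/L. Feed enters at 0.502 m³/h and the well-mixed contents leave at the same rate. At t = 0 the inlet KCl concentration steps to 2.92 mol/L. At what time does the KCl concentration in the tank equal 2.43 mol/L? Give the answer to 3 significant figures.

43.7 h

Mass balance on the solute (V constant): V dC/dt = Q(C_in − C), so τ = V/Q = 26.494 h.
C(t) = C_in + (C₀ − C_in) e^(−t/τ). Set C = 2.43 and solve for t:
e^(−t/τ) = (C − C_in)/(C₀ − C_in) = (2.43 − 2.92)/(0.367 − 2.92) = 0.19193
t = −τ ln(…) = 26.494 × 1.6506 = 43.732 h.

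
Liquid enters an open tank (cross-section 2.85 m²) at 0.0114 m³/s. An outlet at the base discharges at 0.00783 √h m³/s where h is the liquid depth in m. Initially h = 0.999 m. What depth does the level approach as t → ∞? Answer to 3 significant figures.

2.12 m

A dh/dt = Q_in − 0.00783 √h. Steady state requires inflow = outflow:
Q_in = 0.00783 √h_ss ⇒ √h_ss = 0.0114/0.00783 = 1.4559.
h_ss = 1.4559² = 2.1198 m. (Since h₀ = 0.999 m < h_ss, the level will rise toward this value.)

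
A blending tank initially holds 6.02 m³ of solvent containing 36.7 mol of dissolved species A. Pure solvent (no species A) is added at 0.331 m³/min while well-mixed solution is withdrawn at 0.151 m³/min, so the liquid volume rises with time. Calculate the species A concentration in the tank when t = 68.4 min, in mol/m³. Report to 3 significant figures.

0.787 mol/m³

Total volume: dV/dt = Q_in − Q_out = 0.18000 m³/min, so V(t) = 6.02 + 0.18000 t and V(68.4) = 18.332 m³.
Species balance (pure solvent in): dm/dt = −Q_out · m/V(t).
dm/m = −Q_out dt/(V₀ + 0.18000 t); integrating gives ln(m/m₀) = −(Q_out/(Q_in−Q_out)) ln(V/V₀).
m = m₀ (V₀/V)^(Q_out/(Q_in−Q_out)) = 36.7 × (6.02/18.332)^(0.83889) = 14.420 mol.
C = m/V = 14.420/18.332 = 0.78661 mol/m³.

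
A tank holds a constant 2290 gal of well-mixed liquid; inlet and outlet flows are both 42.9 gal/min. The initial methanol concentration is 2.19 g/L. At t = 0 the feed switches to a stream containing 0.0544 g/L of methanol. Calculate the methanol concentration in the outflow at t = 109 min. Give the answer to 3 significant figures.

0.332 g/L

Unsteady species balance (constant V, well mixed): V dC/dt = Q(C_in − C).
So dC/dt = (C_in − C)/τ with τ = V/Q = 2290/42.9 = 53.380 min.
C approaches C_in exponentially: C(t) = C_in + (C₀ − C_in) e^(−t/τ).
C(109) = 0.0544 + (2.19 − 0.0544)·e^(−109/53.380) = 0.0544 + (2.1356)·0.12977 = 0.33154 g/L.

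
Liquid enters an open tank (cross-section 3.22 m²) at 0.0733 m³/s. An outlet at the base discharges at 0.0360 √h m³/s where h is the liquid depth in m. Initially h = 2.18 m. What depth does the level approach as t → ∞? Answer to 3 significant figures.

A dh/dt = Q_in − 0.0360 √h. Steady state requires inflow = outflow:
Q_in = 0.0360 √h_ss ⇒ √h_ss = 0.0733/0.0360 = 2.0361.
h_ss = 2.0361² = 4.1457 m. (Since h₀ = 2.18 m < h_ss, the level will rise toward this value.)

4.15 m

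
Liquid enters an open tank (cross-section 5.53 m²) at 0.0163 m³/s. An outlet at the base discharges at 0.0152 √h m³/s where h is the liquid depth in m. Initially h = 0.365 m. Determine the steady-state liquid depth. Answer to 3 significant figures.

1.15 m

Accumulation of liquid (constant cross-section A): A dh/dt = Q_in − 0.0152 √h. At steady state dh/dt = 0:
Q_in = 0.0152 √h_ss ⇒ √h_ss = 0.0163/0.0152 = 1.0724.
h_ss = 1.0724² = 1.1500 m. (Since h₀ = 0.365 m < h_ss, the level will rise toward this value.)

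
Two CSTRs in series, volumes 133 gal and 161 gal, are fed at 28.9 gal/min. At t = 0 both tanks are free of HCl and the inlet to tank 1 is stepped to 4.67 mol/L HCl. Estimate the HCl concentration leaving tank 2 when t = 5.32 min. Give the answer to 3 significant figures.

1.32 mol/L

Time constants: τᵢ = Vᵢ/Q for each well-mixed tank.
τ₁ = 133/28.9 = 4.6021 min; τ₂ = 161/28.9 = 5.5709 min.
Solving the cascade with C₁(0)=C₂(0)=0 gives C₂(t) = C_in[1 − (τ₁ e^(−t/τ₁) − τ₂ e^(−t/τ₂))/(τ₁ − τ₂)].
At t = 5.32: e^(−t/τ₁) = 0.31474, e^(−t/τ₂) = 0.38483.
C₂ = 4.67·[1 − (4.6021·0.31474 − 5.5709·0.38483)/(-0.96886)] = 4.67·0.28226 = 1.3182 mol/L.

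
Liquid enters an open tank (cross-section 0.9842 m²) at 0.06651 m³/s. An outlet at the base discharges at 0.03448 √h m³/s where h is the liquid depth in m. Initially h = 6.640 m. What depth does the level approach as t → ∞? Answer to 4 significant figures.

3.721 m

A dh/dt = Q_in − 0.03448 √h. Steady state requires inflow = outflow:
Q_in = 0.03448 √h_ss ⇒ √h_ss = 0.06651/0.03448 = 1.92894.
h_ss = 1.92894² = 3.72083 m. (Since h₀ = 6.640 m > h_ss, the level will fall toward this value.)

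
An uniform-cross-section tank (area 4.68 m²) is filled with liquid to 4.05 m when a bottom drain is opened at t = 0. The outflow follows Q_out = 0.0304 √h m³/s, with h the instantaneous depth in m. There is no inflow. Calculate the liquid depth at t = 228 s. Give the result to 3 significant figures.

1.62 m

With no inflow, A dh/dt = −0.0304 √h.
Separate and integrate: 2(√h − √h₀) = −(0.0304/A) t.
√h = √4.05 − 0.0304·228/(2·4.68) = 2.0125 − 0.74051 = 1.2719.
h = 1.2719² = 1.6179 m.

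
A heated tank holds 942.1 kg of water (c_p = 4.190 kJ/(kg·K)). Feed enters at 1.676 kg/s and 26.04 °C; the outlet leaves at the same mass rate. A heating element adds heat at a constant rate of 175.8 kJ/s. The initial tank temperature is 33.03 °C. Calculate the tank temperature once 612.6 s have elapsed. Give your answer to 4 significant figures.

45.01 °C

Heat balance on the well-mixed liquid: M c_p dT/dt = ṁ c_p (T_in − T) + 175.8.
Rearrange: dT/dt = (T_ss − T)/τ with τ = M/ṁ = 562.112 s and T_ss = T_in + Q̇/(ṁ c_p) = 51.0740 °C.
This is linear first-order; T(t) = T_ss + (T₀ − T_ss) e^(−t/τ).
T(612.6) = 51.0740 + (-18.0440)·e^(−612.6/562.112) = 51.0740 + (-18.0440)·0.336278 = 45.0062 °C.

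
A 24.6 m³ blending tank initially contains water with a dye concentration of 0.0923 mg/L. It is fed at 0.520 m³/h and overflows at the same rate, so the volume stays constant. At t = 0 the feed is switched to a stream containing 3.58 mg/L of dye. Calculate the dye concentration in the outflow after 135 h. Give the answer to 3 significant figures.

3.38 mg/L

Transient balance on the dissolved component: V dC/dt = Q(C_in − C).
Time constant τ = V/Q = 24.6/0.520 = 47.308 h.
Solution: C(t) = C_in + (C₀ − C_in) e^(−t/τ).
C(135) = 3.58 + (0.0923 − 3.58)·e^(−135/47.308) = 3.58 + (-3.4877)·0.057633 = 3.3790 mg/L.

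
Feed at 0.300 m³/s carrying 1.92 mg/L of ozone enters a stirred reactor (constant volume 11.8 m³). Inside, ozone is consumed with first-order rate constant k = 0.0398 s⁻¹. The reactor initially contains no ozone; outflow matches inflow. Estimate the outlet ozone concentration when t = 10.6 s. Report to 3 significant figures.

Species balance: V dC/dt = Q C_in − Q C − k V C.
dC/dt = (Q/V) C_in − (Q/V + k) C; effective rate a = Q/V + k = 0.025424 + 0.0398 = 0.065224 s⁻¹.
C_ss = Q C_in/(Q + kV) = 0.74840 mg/L; C(t) = C_ss + (C₀ − C_ss) e^(−a t).
C(10.6) = 0.74840 + (-0.74840)·e^(−0.065224·10.6) = 0.74840 + (-0.74840)·0.50089 = 0.37354 mg/L.

0.374 mg/L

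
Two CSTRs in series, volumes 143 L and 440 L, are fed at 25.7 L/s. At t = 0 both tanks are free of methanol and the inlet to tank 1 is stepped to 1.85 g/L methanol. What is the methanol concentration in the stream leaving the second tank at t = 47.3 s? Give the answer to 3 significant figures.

1.68 g/L

Species balance on tank i: dCᵢ/dt = (Cᵢ₋₁ − Cᵢ)/τᵢ with τᵢ = Vᵢ/Q.
τ₁ = 143/25.7 = 5.5642 s; τ₂ = 440/25.7 = 17.121 s.
Solving the cascade with C₁(0)=C₂(0)=0 gives C₂(t) = C_in[1 − (τ₁ e^(−t/τ₁) − τ₂ e^(−t/τ₂))/(τ₁ − τ₂)].
At t = 47.3: e^(−t/τ₁) = 0.00020331, e^(−t/τ₂) = 0.063118.
C₂ = 1.85·[1 − (5.5642·0.00020331 − 17.121·0.063118)/(-11.556)] = 1.85·0.90659 = 1.6772 g/L.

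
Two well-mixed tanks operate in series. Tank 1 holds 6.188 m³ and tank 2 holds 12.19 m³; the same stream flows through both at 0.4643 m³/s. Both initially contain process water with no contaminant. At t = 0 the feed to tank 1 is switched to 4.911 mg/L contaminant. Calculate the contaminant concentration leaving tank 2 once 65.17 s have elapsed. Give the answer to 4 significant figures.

4.116 mg/L

Time constants: τᵢ = Vᵢ/Q for each well-mixed tank.
τ₁ = 6.188/0.4643 = 13.3276 s; τ₂ = 12.19/0.4643 = 26.2546 s.
Tank 1: C₁ = C_in(1 − e^(−t/τ₁)). Tank 2 (τ₁ ≠ τ₂): C₂ = C_in[1 − (τ₁ e^(−t/τ₁) − τ₂ e^(−t/τ₂))/(τ₁ − τ₂)].
At t = 65.17: e^(−t/τ₁) = 0.00752250, e^(−t/τ₂) = 0.0835564.
C₂ = 4.911·[1 − (13.3276·0.00752250 − 26.2546·0.0835564)/(-12.9270)] = 4.911·0.838054 = 4.11568 mg/L.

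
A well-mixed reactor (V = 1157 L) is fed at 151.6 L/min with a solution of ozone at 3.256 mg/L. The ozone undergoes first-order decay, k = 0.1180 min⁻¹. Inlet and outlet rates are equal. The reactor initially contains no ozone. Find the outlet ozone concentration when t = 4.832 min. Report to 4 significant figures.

V dC/dt = Q(C_in − C) − k V C.
dC/dt = (Q/V) C_in − (Q/V + k) C; effective rate a = Q/V + k = 0.131029 + 0.1180 = 0.249029 min⁻¹.
C_ss = Q C_in/(Q + kV) = 1.71317 mg/L; C(t) = C_ss + (C₀ − C_ss) e^(−a t).
C(4.832) = 1.71317 + (-1.71317)·e^(−0.249029·4.832) = 1.71317 + (-1.71317)·0.300200 = 1.19888 mg/L.

1.199 mg/L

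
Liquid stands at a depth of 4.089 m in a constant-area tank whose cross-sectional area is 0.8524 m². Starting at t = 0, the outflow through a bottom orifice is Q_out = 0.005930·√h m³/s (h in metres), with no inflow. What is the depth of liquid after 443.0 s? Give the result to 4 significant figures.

A dh/dt = −Q_out = −0.005930 √h.
∫ h^(−1/2) dh = −(0.005930/A) ∫ dt, giving 2√h = 2√h₀ − (0.005930/A) t.
√h = √4.089 − 0.005930·443.0/(2·0.8524) = 2.02213 − 1.54094 = 0.481190.
h = 0.481190² = 0.231544 m.

0.2315 m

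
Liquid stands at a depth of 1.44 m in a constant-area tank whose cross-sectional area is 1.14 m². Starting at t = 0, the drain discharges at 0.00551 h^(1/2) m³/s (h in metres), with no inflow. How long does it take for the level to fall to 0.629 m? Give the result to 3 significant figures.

168 s

A dh/dt = −Q_out = −0.00551 √h.
Separate and integrate: 2(√h − √h₀) = −(0.00551/A) t.
t = 2A(√h₀ − √h)/0.00551 = 2·1.14·(√1.44 − √0.629)/0.00551
  = 2.2800 × (1.2000 − 0.79310) / 0.00551 = 168.37 s.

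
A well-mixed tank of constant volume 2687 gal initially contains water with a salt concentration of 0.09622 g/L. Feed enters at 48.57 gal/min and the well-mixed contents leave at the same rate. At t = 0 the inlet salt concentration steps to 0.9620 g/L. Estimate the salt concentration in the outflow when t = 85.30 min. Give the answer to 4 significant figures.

Mass balance on the solute (V constant): V dC/dt = Q(C_in − C).
Time constant τ = V/Q = 2687/48.57 = 55.3222 min.
C approaches C_in exponentially: C(t) = C_in + (C₀ − C_in) e^(−t/τ).
C(85.30) = 0.9620 + (0.09622 − 0.9620)·e^(−85.30/55.3222) = 0.9620 + (-0.865780)·0.213979 = 0.776741 g/L.

0.7767 g/L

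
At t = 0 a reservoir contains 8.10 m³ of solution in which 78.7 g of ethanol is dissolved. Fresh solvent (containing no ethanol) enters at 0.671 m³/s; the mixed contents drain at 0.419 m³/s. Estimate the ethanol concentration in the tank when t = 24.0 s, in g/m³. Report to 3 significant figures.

Let m(t) be the amount of ethanol. Volume: V(t) = V₀ + (Q_in − Q_out) t = 8.10 + 0.25200 t; V(24.0) = 14.148 m³.
Solute balance: dm/dt = 0 − Q_out C = −Q_out m/V(t).
dm/m = −Q_out dt/(V₀ + 0.25200 t); integrating gives ln(m/m₀) = −(Q_out/(Q_in−Q_out)) ln(V/V₀).
m = m₀ (V₀/V)^(Q_out/(Q_in−Q_out)) = 78.7 × (8.10/14.148)^(1.6627) = 31.135 g.
C = m/V = 31.135/14.148 = 2.2007 g/m³.

2.20 g/m³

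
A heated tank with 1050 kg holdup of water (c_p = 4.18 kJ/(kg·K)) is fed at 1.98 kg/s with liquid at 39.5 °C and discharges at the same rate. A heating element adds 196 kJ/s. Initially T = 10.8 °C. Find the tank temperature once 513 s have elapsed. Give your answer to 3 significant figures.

43.3 °C

M c_p dT/dt = ṁ c_p (T_in − T) + Q̇.
τ = M/ṁ = 530.30 s; T_ss = T_in + Q̇/(ṁ c_p) = 39.5 + 196/(1.98·4.18) = 63.182 °C.
T approaches T_ss exponentially: T(t) = T_ss + (T₀ − T_ss) e^(−t/τ).
T(513) = 63.182 + (-52.382)·e^(−513/530.30) = 63.182 + (-52.382)·0.38008 = 43.272 °C.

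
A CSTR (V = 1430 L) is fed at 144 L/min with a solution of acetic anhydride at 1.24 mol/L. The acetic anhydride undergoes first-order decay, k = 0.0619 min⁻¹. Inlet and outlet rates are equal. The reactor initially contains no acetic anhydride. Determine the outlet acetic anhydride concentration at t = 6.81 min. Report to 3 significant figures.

Accumulation = in − out − consumed: V dC/dt = Q C_in − Q C − k V C.
This is linear with rate a = Q/V + k = 0.16260 min⁻¹.
C_ss = Q C_in/(Q + kV) = 0.76794 mol/L; C(t) = C_ss + (C₀ − C_ss) e^(−a t).
C(6.81) = 0.76794 + (-0.76794)·e^(−0.16260·6.81) = 0.76794 + (-0.76794)·0.33045 = 0.51418 mol/L.

0.514 mol/L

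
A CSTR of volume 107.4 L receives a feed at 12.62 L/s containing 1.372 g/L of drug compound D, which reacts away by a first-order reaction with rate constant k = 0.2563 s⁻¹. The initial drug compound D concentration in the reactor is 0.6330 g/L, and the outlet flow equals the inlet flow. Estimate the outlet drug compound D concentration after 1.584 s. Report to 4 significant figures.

Accumulation = in − out − consumed: V dC/dt = Q C_in − Q C − k V C.
This is linear with rate a = Q/V + k = 0.373805 s⁻¹.
C_ss = Q C_in/(Q + kV) = 0.431285 g/L; C(t) = C_ss + (C₀ − C_ss) e^(−a t).
C(1.584) = 0.431285 + (0.201715)·e^(−0.373805·1.584) = 0.431285 + (0.201715)·0.553161 = 0.542866 g/L.

0.5429 g/L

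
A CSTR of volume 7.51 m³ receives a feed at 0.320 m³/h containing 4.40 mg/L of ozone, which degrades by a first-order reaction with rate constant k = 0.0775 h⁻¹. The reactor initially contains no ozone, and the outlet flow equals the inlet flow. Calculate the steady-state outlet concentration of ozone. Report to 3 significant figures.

V dC/dt = Q(C_in − C) − k V C.
Steady state (dC/dt = 0): C_ss = Q C_in/(Q + kV) = C_in/(1 + kV/Q).
C_ss = 0.320·4.40/(0.320 + 0.0775·7.51) = 1.4080/0.90203 = 1.5609 mg/L.

1.56 mg/L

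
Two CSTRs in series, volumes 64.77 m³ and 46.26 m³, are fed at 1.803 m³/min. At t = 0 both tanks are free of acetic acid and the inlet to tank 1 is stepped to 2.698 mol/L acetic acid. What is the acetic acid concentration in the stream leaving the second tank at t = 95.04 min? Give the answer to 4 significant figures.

2.194 mol/L

Each tank obeys Vᵢ dCᵢ/dt = Q(Cᵢ₋₁ − Cᵢ), so τᵢ = Vᵢ/Q.
τ₁ = 64.77/1.803 = 35.9235 min; τ₂ = 46.26/1.803 = 25.6572 min.
Tank 1: C₁ = C_in(1 − e^(−t/τ₁)). Tank 2 (τ₁ ≠ τ₂): C₂ = C_in[1 − (τ₁ e^(−t/τ₁) − τ₂ e^(−t/τ₂))/(τ₁ − τ₂)].
At t = 95.04: e^(−t/τ₁) = 0.0709610, e^(−t/τ₂) = 0.0246195.
C₂ = 2.698·[1 − (35.9235·0.0709610 − 25.6572·0.0246195)/(10.2662)] = 2.698·0.813223 = 2.19407 mol/L.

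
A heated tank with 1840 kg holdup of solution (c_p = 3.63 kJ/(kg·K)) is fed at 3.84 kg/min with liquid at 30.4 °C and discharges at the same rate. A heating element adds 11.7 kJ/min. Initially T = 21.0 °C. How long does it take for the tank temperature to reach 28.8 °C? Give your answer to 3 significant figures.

687 min

Energy balance: M c_p dT/dt = ṁ c_p (T_in − T) + 11.7.
τ = M/ṁ = 479.17 min; T_ss = T_in + Q̇/(ṁ c_p) = 31.239 °C.
T(t) = T_ss + (T₀ − T_ss) e^(−t/τ). Set T = 28.8:
e^(−t/τ) = (28.8 − 31.239)/(21.0 − 31.239) = 0.23823
t = −479.17 · ln(0.23823) = 687.37 min.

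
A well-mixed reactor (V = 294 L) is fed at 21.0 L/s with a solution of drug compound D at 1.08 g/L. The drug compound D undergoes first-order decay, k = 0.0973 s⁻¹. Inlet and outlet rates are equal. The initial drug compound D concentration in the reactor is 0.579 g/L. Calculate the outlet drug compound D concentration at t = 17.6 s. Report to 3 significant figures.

0.463 g/L

Species balance: V dC/dt = Q C_in − Q C − k V C.
dC/dt = (Q/V) C_in − (Q/V + k) C; effective rate a = Q/V + k = 0.071429 + 0.0973 = 0.16873 s⁻¹.
C_ss = Q C_in/(Q + kV) = 0.45720 g/L; C(t) = C_ss + (C₀ − C_ss) e^(−a t).
C(17.6) = 0.45720 + (0.12180)·e^(−0.16873·17.6) = 0.45720 + (0.12180)·0.051323 = 0.46345 g/L.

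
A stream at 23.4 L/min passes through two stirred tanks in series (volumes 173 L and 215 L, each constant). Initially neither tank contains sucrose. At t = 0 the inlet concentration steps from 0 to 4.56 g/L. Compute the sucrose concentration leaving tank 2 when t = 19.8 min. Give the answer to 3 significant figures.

3.14 g/L

Species balance on tank i: dCᵢ/dt = (Cᵢ₋₁ − Cᵢ)/τᵢ with τᵢ = Vᵢ/Q.
τ₁ = 173/23.4 = 7.3932 min; τ₂ = 215/23.4 = 9.1880 min.
Solving the cascade with C₁(0)=C₂(0)=0 gives C₂(t) = C_in[1 − (τ₁ e^(−t/τ₁) − τ₂ e^(−t/τ₂))/(τ₁ − τ₂)].
At t = 19.8: e^(−t/τ₁) = 0.068690, e^(−t/τ₂) = 0.11591.
C₂ = 4.56·[1 − (7.3932·0.068690 − 9.1880·0.11591)/(-1.7949)] = 4.56·0.68961 = 3.1446 g/L.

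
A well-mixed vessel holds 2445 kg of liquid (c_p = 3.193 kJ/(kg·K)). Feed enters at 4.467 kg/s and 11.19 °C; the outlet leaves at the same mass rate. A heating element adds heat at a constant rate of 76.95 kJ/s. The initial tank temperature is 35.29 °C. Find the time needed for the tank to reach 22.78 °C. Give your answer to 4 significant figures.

Unsteady energy balance on the tank contents: M c_p dT/dt = ṁ c_p (T_in − T) + 76.95.
τ = M/ṁ = 547.347 s; T_ss = T_in + Q̇/(ṁ c_p) = 16.5850 °C.
T(t) = T_ss + (T₀ − T_ss) e^(−t/τ). Set T = 22.78:
e^(−t/τ) = (22.78 − 16.5850)/(35.29 − 16.5850) = 0.331194
t = −547.347 · ln(0.331194) = 604.847 s.

604.8 s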